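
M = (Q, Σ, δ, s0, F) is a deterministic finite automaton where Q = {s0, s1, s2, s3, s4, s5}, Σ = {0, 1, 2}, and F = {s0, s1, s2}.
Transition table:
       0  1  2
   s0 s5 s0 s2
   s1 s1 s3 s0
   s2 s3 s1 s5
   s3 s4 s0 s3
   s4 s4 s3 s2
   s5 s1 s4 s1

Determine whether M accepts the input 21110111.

s0 --2--> s2
s2 --1--> s1
s1 --1--> s3
s3 --1--> s0
s0 --0--> s5
s5 --1--> s4
s4 --1--> s3
s3 --1--> s0
End in state s0, which is an accepting state.

accepted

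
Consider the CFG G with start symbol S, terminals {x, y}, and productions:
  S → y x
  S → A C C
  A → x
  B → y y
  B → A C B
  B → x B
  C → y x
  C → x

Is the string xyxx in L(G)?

S ⇒ ACC ⇒ xCC ⇒ xyxC ⇒ xyxx

yes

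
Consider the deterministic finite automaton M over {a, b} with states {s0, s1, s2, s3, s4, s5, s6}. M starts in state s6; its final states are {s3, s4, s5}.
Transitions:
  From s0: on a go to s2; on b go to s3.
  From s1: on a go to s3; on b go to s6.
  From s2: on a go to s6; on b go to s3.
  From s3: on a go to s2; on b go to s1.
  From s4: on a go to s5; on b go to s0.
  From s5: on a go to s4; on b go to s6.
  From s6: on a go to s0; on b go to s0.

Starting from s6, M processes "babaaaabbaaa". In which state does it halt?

s6 --b--> s0
s0 --a--> s2
s2 --b--> s3
s3 --a--> s2
s2 --a--> s6
s6 --a--> s0
s0 --a--> s2
s2 --b--> s3
s3 --b--> s1
s1 --a--> s3
s3 --a--> s2
s2 --a--> s6

s6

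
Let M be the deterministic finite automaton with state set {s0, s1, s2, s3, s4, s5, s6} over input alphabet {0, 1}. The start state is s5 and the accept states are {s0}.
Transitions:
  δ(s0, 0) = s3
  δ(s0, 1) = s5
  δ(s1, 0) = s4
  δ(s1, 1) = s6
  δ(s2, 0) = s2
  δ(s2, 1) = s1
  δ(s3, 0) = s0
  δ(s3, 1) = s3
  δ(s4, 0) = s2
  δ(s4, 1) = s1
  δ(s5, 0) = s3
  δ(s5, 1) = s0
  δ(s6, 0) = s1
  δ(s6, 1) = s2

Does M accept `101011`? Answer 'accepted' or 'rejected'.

accepted

s5 --1--> s0
s0 --0--> s3
s3 --1--> s3
s3 --0--> s0
s0 --1--> s5
s5 --1--> s0
End in state s0, which is an accepting state.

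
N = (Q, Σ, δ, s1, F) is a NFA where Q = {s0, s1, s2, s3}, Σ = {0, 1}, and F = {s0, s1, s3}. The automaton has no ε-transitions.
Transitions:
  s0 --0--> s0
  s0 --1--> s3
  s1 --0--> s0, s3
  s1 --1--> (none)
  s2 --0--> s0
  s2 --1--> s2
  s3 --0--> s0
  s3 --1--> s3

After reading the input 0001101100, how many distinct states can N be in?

Start: {s1}
read 0: {s0, s3}
read 0: {s0}
read 0: {s0}
read 1: {s3}
read 1: {s3}
read 0: {s0}
read 1: {s3}
read 1: {s3}
read 0: {s0}
read 0: {s0}
Final reachable set {s0} has 1 state.

1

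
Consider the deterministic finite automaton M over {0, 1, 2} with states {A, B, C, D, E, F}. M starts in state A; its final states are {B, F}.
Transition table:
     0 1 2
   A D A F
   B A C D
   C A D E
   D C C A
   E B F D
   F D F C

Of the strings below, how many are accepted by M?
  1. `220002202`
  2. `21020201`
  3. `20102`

1

`220002202`: rejected
`21020201`: rejected
`20102`: accepted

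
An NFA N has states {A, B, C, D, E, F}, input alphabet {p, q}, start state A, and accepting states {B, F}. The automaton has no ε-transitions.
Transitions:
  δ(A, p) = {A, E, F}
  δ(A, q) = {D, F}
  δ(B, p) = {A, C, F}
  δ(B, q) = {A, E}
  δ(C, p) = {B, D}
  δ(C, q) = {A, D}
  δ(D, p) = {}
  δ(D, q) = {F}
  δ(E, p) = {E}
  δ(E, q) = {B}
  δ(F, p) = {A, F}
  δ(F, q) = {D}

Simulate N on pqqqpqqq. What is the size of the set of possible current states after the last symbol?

2

Start: {A}
read p: {A, E, F}
read q: {B, D, F}
read q: {A, D, E, F}
read q: {B, D, F}
read p: {A, C, F}
read q: {A, D, F}
read q: {D, F}
read q: {D, F}
Final reachable set {D, F} has 2 states.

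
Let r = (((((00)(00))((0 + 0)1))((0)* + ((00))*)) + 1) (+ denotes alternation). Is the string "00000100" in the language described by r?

The left alternative ((((00)(00))((0+0)1))((0)*+((00))*)) matches 00000100.

yes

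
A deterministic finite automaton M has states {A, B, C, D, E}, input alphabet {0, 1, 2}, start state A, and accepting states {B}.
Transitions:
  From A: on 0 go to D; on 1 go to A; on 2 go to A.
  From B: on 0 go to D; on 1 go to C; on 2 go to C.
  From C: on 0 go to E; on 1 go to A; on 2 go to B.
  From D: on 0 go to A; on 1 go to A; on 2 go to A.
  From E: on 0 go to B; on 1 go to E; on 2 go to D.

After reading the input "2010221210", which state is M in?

D

A --2--> A
A --0--> D
D --1--> A
A --0--> D
D --2--> A
A --2--> A
A --1--> A
A --2--> A
A --1--> A
A --0--> D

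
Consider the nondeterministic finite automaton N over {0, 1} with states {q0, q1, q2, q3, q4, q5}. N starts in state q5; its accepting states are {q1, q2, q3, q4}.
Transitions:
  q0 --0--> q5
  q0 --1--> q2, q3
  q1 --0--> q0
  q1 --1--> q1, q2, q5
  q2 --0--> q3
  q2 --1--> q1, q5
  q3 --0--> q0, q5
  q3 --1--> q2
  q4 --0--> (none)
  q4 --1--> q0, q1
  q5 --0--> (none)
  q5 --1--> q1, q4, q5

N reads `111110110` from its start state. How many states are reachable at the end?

Start: {q5}
read 1: {q1, q4, q5}
read 1: {q0, q1, q2, q4, q5}
read 1: {q0, q1, q2, q3, q4, q5}
read 1: {q0, q1, q2, q3, q4, q5}
read 1: {q0, q1, q2, q3, q4, q5}
read 0: {q0, q3, q5}
read 1: {q1, q2, q3, q4, q5}
read 1: {q0, q1, q2, q4, q5}
read 0: {q0, q3, q5}
Final reachable set {q0, q3, q5} has 3 states.

3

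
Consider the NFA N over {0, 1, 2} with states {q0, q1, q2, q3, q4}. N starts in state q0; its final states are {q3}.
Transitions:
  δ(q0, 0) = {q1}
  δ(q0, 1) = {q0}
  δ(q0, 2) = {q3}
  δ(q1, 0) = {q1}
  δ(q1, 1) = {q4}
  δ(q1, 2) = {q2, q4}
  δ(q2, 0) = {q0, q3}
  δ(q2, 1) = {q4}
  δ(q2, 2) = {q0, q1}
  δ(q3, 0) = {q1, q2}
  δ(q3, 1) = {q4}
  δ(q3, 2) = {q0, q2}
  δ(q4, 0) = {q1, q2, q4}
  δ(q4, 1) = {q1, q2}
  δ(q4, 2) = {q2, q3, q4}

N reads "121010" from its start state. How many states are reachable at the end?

5

Start: {q0}
read 1: {q0}
read 2: {q3}
read 1: {q4}
read 0: {q1, q2, q4}
read 1: {q1, q2, q4}
read 0: {q0, q1, q2, q3, q4}
Final reachable set {q0, q1, q2, q3, q4} has 5 states.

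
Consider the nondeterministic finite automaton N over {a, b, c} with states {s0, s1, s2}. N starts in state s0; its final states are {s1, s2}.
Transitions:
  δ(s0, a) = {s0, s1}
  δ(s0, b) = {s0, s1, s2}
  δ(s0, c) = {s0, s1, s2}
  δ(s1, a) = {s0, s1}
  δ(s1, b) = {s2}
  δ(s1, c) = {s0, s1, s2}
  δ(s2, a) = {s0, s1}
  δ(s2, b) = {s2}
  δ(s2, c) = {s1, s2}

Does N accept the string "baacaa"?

accepted

Start: {s0}
read b: {s0, s1, s2}
read a: {s0, s1}
read a: {s0, s1}
read c: {s0, s1, s2}
read a: {s0, s1}
read a: {s0, s1}
Reachable ∩ accepting = {s1} — nonempty.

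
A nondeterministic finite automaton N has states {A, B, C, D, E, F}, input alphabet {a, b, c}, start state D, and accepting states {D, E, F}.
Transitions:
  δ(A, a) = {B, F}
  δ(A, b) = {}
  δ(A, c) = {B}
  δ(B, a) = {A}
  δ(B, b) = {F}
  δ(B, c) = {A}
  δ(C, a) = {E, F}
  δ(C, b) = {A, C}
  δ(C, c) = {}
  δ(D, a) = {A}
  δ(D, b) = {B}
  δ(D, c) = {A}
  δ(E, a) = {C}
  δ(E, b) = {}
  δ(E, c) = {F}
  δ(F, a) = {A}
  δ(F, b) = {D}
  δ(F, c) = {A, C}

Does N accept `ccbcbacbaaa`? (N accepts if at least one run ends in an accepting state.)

accepted

Start: {D}
read c: {A}
read c: {B}
read b: {F}
read c: {A, C}
read b: {A, C}
read a: {B, E, F}
read c: {A, C, F}
read b: {A, C, D}
read a: {A, B, E, F}
read a: {A, B, C, F}
read a: {A, B, E, F}
Reachable ∩ accepting = {E, F} — nonempty.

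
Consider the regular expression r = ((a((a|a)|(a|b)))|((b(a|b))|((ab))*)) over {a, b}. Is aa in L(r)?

yes

The left alternative (a((a|a)|(a|b))) matches aa.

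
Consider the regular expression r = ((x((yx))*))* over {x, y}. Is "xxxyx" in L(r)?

Split into 3 pieces x · x · xyx; each matches (x((yx))*).

yes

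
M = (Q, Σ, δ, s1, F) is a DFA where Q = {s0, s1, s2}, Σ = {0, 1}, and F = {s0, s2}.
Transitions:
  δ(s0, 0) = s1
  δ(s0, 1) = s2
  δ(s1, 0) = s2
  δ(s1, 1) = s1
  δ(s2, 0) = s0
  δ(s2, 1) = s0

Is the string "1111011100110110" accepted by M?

s1 --1--> s1
s1 --1--> s1
s1 --1--> s1
s1 --1--> s1
s1 --0--> s2
s2 --1--> s0
s0 --1--> s2
s2 --1--> s0
s0 --0--> s1
s1 --0--> s2
s2 --1--> s0
s0 --1--> s2
s2 --0--> s0
s0 --1--> s2
s2 --1--> s0
s0 --0--> s1
End in state s1, which is not an accepting state.

rejected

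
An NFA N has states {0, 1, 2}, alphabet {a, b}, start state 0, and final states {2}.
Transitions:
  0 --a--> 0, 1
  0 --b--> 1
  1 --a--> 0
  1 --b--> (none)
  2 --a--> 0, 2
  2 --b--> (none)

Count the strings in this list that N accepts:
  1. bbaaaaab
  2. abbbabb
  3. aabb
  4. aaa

bbaaaaab: rejected
abbbabb: rejected
aabb: rejected
aaa: rejected

0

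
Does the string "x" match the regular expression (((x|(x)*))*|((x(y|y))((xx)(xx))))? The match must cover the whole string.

The left alternative ((x|(x)*))* matches x.

yes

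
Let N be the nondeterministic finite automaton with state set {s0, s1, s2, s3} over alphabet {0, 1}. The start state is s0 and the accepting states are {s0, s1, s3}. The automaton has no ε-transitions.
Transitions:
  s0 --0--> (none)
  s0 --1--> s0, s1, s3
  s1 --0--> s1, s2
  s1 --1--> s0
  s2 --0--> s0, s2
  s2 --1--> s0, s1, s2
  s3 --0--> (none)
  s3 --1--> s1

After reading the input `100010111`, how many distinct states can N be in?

Start: {s0}
read 1: {s0, s1, s3}
read 0: {s1, s2}
read 0: {s0, s1, s2}
read 0: {s0, s1, s2}
read 1: {s0, s1, s2, s3}
read 0: {s0, s1, s2}
read 1: {s0, s1, s2, s3}
read 1: {s0, s1, s2, s3}
read 1: {s0, s1, s2, s3}
Final reachable set {s0, s1, s2, s3} has 4 states.

4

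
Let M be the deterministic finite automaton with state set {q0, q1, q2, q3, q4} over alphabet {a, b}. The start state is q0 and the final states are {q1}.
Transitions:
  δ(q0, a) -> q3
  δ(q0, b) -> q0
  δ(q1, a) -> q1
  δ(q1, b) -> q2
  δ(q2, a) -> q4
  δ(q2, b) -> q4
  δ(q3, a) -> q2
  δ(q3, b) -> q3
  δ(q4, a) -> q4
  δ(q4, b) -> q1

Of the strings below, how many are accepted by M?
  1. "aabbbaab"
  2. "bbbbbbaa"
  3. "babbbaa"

"aabbbaab": accepted
"bbbbbbaa": rejected
"babbbaa": rejected

1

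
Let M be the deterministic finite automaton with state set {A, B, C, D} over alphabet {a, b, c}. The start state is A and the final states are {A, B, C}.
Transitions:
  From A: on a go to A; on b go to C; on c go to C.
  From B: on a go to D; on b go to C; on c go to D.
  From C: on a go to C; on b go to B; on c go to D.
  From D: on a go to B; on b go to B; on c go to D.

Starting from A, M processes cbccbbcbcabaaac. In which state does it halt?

A --c--> C
C --b--> B
B --c--> D
D --c--> D
D --b--> B
B --b--> C
C --c--> D
D --b--> B
B --c--> D
D --a--> B
B --b--> C
C --a--> C
C --a--> C
C --a--> C
C --c--> D

D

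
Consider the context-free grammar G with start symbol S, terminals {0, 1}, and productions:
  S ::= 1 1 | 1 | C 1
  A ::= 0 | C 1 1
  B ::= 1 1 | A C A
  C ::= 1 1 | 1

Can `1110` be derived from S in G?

no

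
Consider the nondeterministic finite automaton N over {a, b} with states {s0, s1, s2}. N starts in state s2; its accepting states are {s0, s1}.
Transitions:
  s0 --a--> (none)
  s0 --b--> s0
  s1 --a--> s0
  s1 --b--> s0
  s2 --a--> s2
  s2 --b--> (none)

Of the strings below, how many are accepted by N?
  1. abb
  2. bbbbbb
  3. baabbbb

abb: rejected
bbbbbb: rejected
baabbbb: rejected

0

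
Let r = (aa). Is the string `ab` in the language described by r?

no

No split of ab into u·v has a matching u and a matching v.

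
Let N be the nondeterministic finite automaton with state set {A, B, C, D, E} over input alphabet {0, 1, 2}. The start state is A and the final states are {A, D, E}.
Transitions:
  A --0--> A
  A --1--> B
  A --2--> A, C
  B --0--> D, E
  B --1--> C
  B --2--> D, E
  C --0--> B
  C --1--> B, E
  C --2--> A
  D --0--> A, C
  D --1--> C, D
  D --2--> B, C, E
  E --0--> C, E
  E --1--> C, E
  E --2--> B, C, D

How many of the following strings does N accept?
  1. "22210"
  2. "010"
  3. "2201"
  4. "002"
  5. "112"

"22210": accepted
"010": accepted
"2201": rejected
"002": accepted
"112": accepted

4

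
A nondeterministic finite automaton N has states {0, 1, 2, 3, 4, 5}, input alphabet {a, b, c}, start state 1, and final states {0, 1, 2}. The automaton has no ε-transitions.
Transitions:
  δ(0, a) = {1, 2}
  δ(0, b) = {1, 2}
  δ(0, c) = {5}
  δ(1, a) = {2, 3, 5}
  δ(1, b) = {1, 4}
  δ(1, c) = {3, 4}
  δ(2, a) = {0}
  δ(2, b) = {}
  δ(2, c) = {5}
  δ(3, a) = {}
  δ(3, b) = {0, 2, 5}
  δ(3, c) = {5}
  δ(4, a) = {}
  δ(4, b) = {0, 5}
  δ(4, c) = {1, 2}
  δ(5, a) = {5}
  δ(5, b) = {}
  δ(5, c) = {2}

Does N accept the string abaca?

accepted

Start: {1}
read a: {2, 3, 5}
read b: {0, 2, 5}
read a: {0, 1, 2, 5}
read c: {2, 3, 4, 5}
read a: {0, 5}
Reachable ∩ accepting = {0} — nonempty.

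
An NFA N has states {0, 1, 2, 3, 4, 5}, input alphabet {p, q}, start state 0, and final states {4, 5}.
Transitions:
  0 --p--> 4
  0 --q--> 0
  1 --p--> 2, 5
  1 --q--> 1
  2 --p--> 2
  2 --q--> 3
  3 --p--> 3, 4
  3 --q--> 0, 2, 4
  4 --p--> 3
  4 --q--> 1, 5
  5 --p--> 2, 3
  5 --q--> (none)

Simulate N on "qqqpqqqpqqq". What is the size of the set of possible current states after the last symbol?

4

Start: {0}
read q: {0}
read q: {0}
read q: {0}
read p: {4}
read q: {1, 5}
read q: {1}
read q: {1}
read p: {2, 5}
read q: {3}
read q: {0, 2, 4}
read q: {0, 1, 3, 5}
Final reachable set {0, 1, 3, 5} has 4 states.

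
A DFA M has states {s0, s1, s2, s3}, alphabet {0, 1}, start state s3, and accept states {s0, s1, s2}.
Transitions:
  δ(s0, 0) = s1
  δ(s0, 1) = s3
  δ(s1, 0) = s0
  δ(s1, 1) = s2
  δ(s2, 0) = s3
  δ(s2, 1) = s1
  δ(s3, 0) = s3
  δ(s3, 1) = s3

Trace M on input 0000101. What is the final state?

s3 --0--> s3
s3 --0--> s3
s3 --0--> s3
s3 --0--> s3
s3 --1--> s3
s3 --0--> s3
s3 --1--> s3

s3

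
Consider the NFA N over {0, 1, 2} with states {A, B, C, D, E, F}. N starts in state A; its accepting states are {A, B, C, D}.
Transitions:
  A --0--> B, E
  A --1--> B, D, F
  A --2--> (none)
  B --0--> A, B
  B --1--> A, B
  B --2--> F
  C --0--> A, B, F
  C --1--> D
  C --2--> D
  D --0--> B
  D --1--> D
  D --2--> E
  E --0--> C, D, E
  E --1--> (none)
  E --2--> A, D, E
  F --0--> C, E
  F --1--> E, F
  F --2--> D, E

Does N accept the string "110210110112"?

Start: {A}
read 1: {B, D, F}
read 1: {A, B, D, E, F}
read 0: {A, B, C, D, E}
read 2: {A, D, E, F}
read 1: {B, D, E, F}
read 0: {A, B, C, D, E}
read 1: {A, B, D, F}
read 1: {A, B, D, E, F}
read 0: {A, B, C, D, E}
read 1: {A, B, D, F}
read 1: {A, B, D, E, F}
read 2: {A, D, E, F}
Reachable ∩ accepting = {A, D} — nonempty.

accepted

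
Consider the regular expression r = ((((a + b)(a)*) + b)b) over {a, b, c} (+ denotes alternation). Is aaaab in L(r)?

yes

Split as aaaa·b: (((a+b)(a)*)+b) matches aaaa and b matches b.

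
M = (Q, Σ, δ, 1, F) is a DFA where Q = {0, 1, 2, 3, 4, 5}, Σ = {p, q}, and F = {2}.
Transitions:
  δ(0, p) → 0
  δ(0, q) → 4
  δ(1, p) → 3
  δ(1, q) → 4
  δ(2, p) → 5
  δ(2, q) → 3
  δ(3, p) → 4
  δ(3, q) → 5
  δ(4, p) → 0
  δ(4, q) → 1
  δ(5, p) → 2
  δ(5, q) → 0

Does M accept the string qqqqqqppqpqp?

1 --q--> 4
4 --q--> 1
1 --q--> 4
4 --q--> 1
1 --q--> 4
4 --q--> 1
1 --p--> 3
3 --p--> 4
4 --q--> 1
1 --p--> 3
3 --q--> 5
5 --p--> 2
End in state 2, which is an accepting state.

accepted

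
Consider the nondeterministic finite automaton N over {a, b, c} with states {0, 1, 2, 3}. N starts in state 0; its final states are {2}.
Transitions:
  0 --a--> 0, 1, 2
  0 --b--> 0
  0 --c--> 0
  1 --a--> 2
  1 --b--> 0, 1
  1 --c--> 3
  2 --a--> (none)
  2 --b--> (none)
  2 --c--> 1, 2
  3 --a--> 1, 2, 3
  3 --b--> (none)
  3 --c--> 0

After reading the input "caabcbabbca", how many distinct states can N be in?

4

Start: {0}
read c: {0}
read a: {0, 1, 2}
read a: {0, 1, 2}
read b: {0, 1}
read c: {0, 3}
read b: {0}
read a: {0, 1, 2}
read b: {0, 1}
read b: {0, 1}
read c: {0, 3}
read a: {0, 1, 2, 3}
Final reachable set {0, 1, 2, 3} has 4 states.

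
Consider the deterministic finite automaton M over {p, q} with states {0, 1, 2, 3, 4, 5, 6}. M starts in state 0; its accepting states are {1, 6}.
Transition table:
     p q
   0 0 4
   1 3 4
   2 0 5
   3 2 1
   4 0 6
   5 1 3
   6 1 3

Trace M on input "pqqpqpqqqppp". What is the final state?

0

0 --p--> 0
0 --q--> 4
4 --q--> 6
6 --p--> 1
1 --q--> 4
4 --p--> 0
0 --q--> 4
4 --q--> 6
6 --q--> 3
3 --p--> 2
2 --p--> 0
0 --p--> 0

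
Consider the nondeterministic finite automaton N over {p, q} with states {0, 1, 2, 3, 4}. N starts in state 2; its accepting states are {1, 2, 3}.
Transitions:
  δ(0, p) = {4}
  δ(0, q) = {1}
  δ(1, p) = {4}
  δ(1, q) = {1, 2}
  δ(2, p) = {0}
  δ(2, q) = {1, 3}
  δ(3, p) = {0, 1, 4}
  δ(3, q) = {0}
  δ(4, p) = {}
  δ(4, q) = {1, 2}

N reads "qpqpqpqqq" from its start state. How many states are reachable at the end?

Start: {2}
read q: {1, 3}
read p: {0, 1, 4}
read q: {1, 2}
read p: {0, 4}
read q: {1, 2}
read p: {0, 4}
read q: {1, 2}
read q: {1, 2, 3}
read q: {0, 1, 2, 3}
Final reachable set {0, 1, 2, 3} has 4 states.

4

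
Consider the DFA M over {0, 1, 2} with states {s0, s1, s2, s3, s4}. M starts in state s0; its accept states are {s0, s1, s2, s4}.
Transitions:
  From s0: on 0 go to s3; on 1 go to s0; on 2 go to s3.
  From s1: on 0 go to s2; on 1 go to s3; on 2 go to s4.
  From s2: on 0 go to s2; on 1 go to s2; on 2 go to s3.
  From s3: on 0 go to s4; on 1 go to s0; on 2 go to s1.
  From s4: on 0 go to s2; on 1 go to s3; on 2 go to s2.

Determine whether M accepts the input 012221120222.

accepted

s0 --0--> s3
s3 --1--> s0
s0 --2--> s3
s3 --2--> s1
s1 --2--> s4
s4 --1--> s3
s3 --1--> s0
s0 --2--> s3
s3 --0--> s4
s4 --2--> s2
s2 --2--> s3
s3 --2--> s1
End in state s1, which is an accepting state.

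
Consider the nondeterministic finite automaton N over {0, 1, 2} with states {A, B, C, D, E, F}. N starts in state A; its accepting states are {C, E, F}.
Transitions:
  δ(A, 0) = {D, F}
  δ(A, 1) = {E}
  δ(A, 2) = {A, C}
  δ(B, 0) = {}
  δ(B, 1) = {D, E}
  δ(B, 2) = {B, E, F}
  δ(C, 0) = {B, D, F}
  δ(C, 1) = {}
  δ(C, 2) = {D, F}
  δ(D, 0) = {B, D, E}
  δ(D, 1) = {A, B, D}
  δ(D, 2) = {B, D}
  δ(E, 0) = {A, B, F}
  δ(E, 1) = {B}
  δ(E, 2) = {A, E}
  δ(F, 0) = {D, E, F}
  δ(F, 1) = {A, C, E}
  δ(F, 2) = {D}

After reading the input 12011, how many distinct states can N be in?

4

Start: {A}
read 1: {E}
read 2: {A, E}
read 0: {A, B, D, F}
read 1: {A, B, C, D, E}
read 1: {A, B, D, E}
Final reachable set {A, B, D, E} has 4 states.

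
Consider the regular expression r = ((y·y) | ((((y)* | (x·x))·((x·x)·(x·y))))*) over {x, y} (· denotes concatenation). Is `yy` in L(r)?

The left alternative (y·y) matches yy.

yes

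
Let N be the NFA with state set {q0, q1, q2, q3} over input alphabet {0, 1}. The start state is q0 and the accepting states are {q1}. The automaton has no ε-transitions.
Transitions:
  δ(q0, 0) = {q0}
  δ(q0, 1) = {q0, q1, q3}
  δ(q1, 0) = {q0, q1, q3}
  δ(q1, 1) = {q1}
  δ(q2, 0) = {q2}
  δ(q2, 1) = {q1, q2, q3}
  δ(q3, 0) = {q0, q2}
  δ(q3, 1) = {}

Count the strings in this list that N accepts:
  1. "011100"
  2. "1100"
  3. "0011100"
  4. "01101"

4

"011100": accepted
"1100": accepted
"0011100": accepted
"01101": accepted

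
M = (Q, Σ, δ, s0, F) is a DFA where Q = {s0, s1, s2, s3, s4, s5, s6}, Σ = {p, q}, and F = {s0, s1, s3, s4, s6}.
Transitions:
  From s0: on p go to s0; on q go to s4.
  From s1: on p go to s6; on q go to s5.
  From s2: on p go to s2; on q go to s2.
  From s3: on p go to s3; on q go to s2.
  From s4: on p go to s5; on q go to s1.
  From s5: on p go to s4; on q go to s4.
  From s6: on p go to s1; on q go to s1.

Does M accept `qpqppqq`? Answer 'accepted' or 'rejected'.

rejected

s0 --q--> s4
s4 --p--> s5
s5 --q--> s4
s4 --p--> s5
s5 --p--> s4
s4 --q--> s1
s1 --q--> s5
End in state s5, which is not an accepting state.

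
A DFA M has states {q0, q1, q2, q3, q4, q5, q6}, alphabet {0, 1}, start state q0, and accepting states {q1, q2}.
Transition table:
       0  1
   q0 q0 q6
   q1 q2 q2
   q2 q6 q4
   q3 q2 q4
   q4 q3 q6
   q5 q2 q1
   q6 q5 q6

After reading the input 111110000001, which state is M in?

q6

q0 --1--> q6
q6 --1--> q6
q6 --1--> q6
q6 --1--> q6
q6 --1--> q6
q6 --0--> q5
q5 --0--> q2
q2 --0--> q6
q6 --0--> q5
q5 --0--> q2
q2 --0--> q6
q6 --1--> q6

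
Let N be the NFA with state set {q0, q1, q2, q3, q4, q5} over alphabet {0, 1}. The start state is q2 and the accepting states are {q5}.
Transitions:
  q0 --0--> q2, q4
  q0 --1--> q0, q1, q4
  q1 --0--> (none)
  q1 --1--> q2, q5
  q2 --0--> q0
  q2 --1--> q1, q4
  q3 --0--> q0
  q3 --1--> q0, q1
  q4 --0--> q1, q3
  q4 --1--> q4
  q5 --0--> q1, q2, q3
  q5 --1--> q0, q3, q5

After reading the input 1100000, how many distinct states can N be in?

5

Start: {q2}
read 1: {q1, q4}
read 1: {q2, q4, q5}
read 0: {q0, q1, q2, q3}
read 0: {q0, q2, q4}
read 0: {q0, q1, q2, q3, q4}
read 0: {q0, q1, q2, q3, q4}
read 0: {q0, q1, q2, q3, q4}
Final reachable set {q0, q1, q2, q3, q4} has 5 states.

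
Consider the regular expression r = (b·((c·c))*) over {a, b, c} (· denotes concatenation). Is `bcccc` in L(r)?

yes

Split as b·cccc: b matches b and ((c·c))* matches cccc.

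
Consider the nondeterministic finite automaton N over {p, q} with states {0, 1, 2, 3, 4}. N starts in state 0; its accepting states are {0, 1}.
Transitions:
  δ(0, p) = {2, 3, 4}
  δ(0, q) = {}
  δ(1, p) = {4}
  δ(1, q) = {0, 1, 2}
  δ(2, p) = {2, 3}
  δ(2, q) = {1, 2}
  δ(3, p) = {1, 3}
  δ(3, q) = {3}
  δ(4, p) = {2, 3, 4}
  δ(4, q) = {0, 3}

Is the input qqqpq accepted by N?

Start: {0}
read q: {}
The reachable set is empty and stays empty for the remaining 4 symbols.
Reachable ∩ accepting = {} — empty.

rejected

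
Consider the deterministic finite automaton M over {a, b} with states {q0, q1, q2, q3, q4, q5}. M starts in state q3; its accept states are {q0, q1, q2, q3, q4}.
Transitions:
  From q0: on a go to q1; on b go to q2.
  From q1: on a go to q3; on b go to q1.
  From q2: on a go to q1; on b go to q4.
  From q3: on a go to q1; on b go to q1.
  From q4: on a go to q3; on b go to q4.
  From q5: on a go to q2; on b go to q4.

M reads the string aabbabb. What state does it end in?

q3 --a--> q1
q1 --a--> q3
q3 --b--> q1
q1 --b--> q1
q1 --a--> q3
q3 --b--> q1
q1 --b--> q1

q1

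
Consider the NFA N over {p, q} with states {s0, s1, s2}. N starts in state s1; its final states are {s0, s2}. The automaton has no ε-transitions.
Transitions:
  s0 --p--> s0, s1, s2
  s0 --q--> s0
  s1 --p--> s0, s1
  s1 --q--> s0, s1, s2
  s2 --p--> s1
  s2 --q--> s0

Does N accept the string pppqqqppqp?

Start: {s1}
read p: {s0, s1}
read p: {s0, s1, s2}
read p: {s0, s1, s2}
read q: {s0, s1, s2}
read q: {s0, s1, s2}
read q: {s0, s1, s2}
read p: {s0, s1, s2}
read p: {s0, s1, s2}
read q: {s0, s1, s2}
read p: {s0, s1, s2}
Reachable ∩ accepting = {s0, s2} — nonempty.

accepted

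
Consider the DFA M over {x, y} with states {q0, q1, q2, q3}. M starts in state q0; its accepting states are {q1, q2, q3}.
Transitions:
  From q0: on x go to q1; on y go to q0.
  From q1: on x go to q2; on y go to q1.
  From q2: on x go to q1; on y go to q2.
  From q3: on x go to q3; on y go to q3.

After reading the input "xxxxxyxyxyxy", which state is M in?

q0 --x--> q1
q1 --x--> q2
q2 --x--> q1
q1 --x--> q2
q2 --x--> q1
q1 --y--> q1
q1 --x--> q2
q2 --y--> q2
q2 --x--> q1
q1 --y--> q1
q1 --x--> q2
q2 --y--> q2

q2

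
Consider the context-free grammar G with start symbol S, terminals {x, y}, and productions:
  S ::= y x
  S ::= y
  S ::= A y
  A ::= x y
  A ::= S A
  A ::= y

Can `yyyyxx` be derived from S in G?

no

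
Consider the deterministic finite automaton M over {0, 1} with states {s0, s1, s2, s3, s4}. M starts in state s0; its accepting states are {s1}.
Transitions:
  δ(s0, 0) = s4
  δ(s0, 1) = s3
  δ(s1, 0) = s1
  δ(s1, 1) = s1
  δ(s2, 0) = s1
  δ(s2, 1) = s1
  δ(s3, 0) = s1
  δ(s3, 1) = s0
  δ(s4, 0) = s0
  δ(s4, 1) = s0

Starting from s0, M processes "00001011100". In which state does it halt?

s1

s0 --0--> s4
s4 --0--> s0
s0 --0--> s4
s4 --0--> s0
s0 --1--> s3
s3 --0--> s1
s1 --1--> s1
s1 --1--> s1
s1 --1--> s1
s1 --0--> s1
s1 --0--> s1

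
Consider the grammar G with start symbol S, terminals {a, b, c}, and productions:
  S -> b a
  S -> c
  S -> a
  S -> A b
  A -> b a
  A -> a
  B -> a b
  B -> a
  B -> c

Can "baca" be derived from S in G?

no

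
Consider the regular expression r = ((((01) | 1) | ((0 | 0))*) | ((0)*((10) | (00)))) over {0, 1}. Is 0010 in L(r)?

yes

The right alternative ((0)*((10)|(00))) matches 0010.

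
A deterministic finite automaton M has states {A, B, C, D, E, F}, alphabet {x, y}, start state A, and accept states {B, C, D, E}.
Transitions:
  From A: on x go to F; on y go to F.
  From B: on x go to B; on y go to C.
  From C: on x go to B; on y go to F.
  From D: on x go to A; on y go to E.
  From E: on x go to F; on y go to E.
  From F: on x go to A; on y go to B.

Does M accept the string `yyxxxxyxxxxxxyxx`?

A --y--> F
F --y--> B
B --x--> B
B --x--> B
B --x--> B
B --x--> B
B --y--> C
C --x--> B
B --x--> B
B --x--> B
B --x--> B
B --x--> B
B --x--> B
B --y--> C
C --x--> B
B --x--> B
End in state B, which is an accepting state.

accepted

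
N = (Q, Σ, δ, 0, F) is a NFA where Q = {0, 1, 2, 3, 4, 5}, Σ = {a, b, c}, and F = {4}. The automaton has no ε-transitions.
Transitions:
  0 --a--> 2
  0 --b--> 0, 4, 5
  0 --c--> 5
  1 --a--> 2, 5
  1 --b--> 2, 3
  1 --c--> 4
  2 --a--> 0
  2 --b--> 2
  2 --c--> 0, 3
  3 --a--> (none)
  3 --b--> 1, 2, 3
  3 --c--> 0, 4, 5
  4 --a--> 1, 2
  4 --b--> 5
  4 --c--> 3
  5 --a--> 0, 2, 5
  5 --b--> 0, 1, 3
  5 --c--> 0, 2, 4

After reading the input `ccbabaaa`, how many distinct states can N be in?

Start: {0}
read c: {5}
read c: {0, 2, 4}
read b: {0, 2, 4, 5}
read a: {0, 1, 2, 5}
read b: {0, 1, 2, 3, 4, 5}
read a: {0, 1, 2, 5}
read a: {0, 2, 5}
read a: {0, 2, 5}
Final reachable set {0, 2, 5} has 3 states.

3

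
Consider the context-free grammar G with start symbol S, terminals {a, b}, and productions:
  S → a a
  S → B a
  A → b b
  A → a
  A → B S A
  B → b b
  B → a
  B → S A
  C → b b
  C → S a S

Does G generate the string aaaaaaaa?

S ⇒ Ba ⇒ SAa ⇒ BaAa ⇒ SAaAa ⇒ BaAaAa ⇒ SAaAaAa ⇒ BaAaAaAa ⇒ aaAaAaAa ⇒ aaaaAaAa ⇒ aaaaaaAa ⇒ aaaaaaaa

yes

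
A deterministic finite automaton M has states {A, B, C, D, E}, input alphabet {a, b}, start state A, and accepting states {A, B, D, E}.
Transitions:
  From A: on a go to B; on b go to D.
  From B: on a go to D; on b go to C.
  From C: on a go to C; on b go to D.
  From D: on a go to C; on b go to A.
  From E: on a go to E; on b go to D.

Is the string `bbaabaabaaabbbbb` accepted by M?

accepted

A --b--> D
D --b--> A
A --a--> B
B --a--> D
D --b--> A
A --a--> B
B --a--> D
D --b--> A
A --a--> B
B --a--> D
D --a--> C
C --b--> D
D --b--> A
A --b--> D
D --b--> A
A --b--> D
End in state D, which is an accepting state.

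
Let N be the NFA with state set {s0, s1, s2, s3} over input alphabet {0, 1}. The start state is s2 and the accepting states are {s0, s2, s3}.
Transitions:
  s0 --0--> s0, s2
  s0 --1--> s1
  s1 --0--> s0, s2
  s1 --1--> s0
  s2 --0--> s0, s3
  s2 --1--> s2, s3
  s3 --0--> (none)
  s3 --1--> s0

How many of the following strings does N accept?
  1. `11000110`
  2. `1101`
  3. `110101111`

`11000110`: accepted
`1101`: accepted
`110101111`: accepted

3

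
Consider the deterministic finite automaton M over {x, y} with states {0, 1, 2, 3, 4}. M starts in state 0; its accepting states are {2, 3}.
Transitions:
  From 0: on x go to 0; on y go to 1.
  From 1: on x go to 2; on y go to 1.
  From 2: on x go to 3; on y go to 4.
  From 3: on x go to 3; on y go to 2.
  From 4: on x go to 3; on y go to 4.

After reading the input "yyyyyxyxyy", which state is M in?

0 --y--> 1
1 --y--> 1
1 --y--> 1
1 --y--> 1
1 --y--> 1
1 --x--> 2
2 --y--> 4
4 --x--> 3
3 --y--> 2
2 --y--> 4

4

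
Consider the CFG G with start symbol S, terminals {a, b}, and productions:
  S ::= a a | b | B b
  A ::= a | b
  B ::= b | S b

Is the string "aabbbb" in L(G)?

S ⇒ Bb ⇒ Sbb ⇒ Bbbb ⇒ Sbbbb ⇒ aabbbb

yes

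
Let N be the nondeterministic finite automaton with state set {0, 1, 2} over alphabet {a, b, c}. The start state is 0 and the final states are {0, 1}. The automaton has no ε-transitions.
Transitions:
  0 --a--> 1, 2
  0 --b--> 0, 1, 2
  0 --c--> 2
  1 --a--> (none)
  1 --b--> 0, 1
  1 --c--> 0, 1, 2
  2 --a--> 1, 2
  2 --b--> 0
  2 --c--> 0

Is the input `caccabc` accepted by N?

Start: {0}
read c: {2}
read a: {1, 2}
read c: {0, 1, 2}
read c: {0, 1, 2}
read a: {1, 2}
read b: {0, 1}
read c: {0, 1, 2}
Reachable ∩ accepting = {0, 1} — nonempty.

accepted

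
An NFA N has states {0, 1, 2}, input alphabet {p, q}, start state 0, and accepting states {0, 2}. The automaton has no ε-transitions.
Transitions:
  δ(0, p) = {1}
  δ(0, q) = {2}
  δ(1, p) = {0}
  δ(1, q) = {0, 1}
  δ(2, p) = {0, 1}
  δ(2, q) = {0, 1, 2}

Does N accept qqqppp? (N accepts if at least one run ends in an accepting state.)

Start: {0}
read q: {2}
read q: {0, 1, 2}
read q: {0, 1, 2}
read p: {0, 1}
read p: {0, 1}
read p: {0, 1}
Reachable ∩ accepting = {0} — nonempty.

accepted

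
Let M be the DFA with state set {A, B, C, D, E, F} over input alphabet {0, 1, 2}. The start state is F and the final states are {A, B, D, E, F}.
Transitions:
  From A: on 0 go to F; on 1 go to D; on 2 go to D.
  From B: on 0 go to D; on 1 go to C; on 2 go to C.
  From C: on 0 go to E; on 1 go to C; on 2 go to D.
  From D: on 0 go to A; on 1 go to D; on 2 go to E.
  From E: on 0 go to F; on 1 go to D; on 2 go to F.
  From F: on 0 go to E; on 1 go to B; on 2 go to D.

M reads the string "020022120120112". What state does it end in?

E

F --0--> E
E --2--> F
F --0--> E
E --0--> F
F --2--> D
D --2--> E
E --1--> D
D --2--> E
E --0--> F
F --1--> B
B --2--> C
C --0--> E
E --1--> D
D --1--> D
D --2--> E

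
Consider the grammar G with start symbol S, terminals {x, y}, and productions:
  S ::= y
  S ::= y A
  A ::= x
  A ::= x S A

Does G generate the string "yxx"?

no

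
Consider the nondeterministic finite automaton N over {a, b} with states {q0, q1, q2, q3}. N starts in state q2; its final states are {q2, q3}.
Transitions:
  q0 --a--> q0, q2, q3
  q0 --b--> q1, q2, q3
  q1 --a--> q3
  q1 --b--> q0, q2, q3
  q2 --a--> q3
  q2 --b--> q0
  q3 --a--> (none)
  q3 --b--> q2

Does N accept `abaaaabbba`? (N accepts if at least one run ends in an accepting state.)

rejected

Start: {q2}
read a: {q3}
read b: {q2}
read a: {q3}
read a: {}
The reachable set is empty and stays empty for the remaining 6 symbols.
Reachable ∩ accepting = {} — empty.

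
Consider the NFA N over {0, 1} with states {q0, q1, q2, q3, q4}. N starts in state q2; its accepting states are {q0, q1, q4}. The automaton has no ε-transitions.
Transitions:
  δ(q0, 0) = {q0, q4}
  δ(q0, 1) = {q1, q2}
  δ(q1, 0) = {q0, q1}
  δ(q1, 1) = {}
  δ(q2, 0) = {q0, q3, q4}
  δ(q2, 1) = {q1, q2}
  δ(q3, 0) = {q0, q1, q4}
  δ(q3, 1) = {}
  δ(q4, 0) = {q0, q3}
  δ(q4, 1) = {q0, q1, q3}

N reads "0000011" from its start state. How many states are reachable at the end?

2

Start: {q2}
read 0: {q0, q3, q4}
read 0: {q0, q1, q3, q4}
read 0: {q0, q1, q3, q4}
read 0: {q0, q1, q3, q4}
read 0: {q0, q1, q3, q4}
read 1: {q0, q1, q2, q3}
read 1: {q1, q2}
Final reachable set {q1, q2} has 2 states.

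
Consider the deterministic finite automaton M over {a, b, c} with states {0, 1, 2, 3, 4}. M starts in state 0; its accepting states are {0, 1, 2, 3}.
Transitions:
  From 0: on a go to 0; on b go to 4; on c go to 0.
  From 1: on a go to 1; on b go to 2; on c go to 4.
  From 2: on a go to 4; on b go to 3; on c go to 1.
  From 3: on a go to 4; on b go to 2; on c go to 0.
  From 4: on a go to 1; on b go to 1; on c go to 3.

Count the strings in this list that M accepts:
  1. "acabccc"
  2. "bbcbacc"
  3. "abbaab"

"acabccc": accepted
"bbcbacc": accepted
"abbaab": accepted

3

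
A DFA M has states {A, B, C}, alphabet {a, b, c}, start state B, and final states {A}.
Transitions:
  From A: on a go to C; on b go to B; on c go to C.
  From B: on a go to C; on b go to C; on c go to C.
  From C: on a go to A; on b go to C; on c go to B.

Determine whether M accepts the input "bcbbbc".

B --b--> C
C --c--> B
B --b--> C
C --b--> C
C --b--> C
C --c--> B
End in state B, which is not an accepting state.

rejected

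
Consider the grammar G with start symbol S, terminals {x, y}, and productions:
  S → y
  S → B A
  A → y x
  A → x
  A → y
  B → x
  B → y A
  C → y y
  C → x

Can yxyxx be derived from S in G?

no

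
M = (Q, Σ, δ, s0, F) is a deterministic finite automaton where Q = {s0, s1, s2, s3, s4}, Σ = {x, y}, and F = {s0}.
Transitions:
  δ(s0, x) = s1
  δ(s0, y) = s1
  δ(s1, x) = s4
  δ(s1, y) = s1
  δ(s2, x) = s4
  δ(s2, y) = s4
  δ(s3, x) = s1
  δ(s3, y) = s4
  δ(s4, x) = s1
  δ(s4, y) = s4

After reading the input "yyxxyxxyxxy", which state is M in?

s0 --y--> s1
s1 --y--> s1
s1 --x--> s4
s4 --x--> s1
s1 --y--> s1
s1 --x--> s4
s4 --x--> s1
s1 --y--> s1
s1 --x--> s4
s4 --x--> s1
s1 --y--> s1

s1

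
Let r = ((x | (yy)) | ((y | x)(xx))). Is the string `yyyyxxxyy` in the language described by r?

no

Neither (x|(yy)) nor ((y|x)(xx)) matches yyyyxxxyy.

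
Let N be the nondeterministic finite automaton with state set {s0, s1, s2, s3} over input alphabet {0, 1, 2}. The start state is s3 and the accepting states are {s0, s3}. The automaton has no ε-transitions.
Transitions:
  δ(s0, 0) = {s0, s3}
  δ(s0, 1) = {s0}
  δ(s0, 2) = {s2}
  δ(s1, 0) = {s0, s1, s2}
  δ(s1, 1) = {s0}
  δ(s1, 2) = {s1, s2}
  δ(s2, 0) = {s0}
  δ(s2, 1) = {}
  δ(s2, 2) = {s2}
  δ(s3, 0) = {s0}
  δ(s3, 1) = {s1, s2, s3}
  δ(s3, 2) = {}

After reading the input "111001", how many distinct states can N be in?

4

Start: {s3}
read 1: {s1, s2, s3}
read 1: {s0, s1, s2, s3}
read 1: {s0, s1, s2, s3}
read 0: {s0, s1, s2, s3}
read 0: {s0, s1, s2, s3}
read 1: {s0, s1, s2, s3}
Final reachable set {s0, s1, s2, s3} has 4 states.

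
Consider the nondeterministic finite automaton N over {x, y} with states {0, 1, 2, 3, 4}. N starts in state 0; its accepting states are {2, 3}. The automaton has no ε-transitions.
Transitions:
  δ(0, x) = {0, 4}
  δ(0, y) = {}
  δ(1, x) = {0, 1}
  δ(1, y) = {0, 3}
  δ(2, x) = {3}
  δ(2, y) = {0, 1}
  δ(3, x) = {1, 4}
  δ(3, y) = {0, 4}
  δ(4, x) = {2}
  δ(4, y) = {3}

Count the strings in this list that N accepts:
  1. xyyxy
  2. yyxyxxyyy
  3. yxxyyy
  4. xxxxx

xyyxy: accepted
yyxyxxyyy: rejected
yxxyyy: rejected
xxxxx: accepted

2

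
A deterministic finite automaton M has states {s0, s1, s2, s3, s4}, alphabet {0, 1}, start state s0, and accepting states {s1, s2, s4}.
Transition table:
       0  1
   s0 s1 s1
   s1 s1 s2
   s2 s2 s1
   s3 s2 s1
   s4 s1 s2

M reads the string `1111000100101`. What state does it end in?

s1

s0 --1--> s1
s1 --1--> s2
s2 --1--> s1
s1 --1--> s2
s2 --0--> s2
s2 --0--> s2
s2 --0--> s2
s2 --1--> s1
s1 --0--> s1
s1 --0--> s1
s1 --1--> s2
s2 --0--> s2
s2 --1--> s1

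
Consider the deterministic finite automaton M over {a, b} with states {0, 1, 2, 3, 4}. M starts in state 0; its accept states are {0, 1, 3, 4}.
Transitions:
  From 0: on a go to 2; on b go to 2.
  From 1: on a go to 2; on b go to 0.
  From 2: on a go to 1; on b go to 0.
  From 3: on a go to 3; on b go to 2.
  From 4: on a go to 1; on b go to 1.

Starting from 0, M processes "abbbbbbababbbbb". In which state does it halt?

0 --a--> 2
2 --b--> 0
0 --b--> 2
2 --b--> 0
0 --b--> 2
2 --b--> 0
0 --b--> 2
2 --a--> 1
1 --b--> 0
0 --a--> 2
2 --b--> 0
0 --b--> 2
2 --b--> 0
0 --b--> 2
2 --b--> 0

0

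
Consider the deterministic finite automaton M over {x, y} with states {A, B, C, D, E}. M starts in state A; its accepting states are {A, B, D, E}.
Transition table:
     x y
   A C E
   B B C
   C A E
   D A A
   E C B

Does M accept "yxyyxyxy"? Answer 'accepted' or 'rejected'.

accepted

A --y--> E
E --x--> C
C --y--> E
E --y--> B
B --x--> B
B --y--> C
C --x--> A
A --y--> E
End in state E, which is an accepting state.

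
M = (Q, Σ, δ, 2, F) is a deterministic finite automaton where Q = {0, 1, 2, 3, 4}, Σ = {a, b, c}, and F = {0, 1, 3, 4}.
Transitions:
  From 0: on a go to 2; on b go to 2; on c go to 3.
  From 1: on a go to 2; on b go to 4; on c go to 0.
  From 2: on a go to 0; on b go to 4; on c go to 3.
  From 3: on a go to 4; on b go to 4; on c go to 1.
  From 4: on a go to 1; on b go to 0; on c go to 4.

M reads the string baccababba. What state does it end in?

2 --b--> 4
4 --a--> 1
1 --c--> 0
0 --c--> 3
3 --a--> 4
4 --b--> 0
0 --a--> 2
2 --b--> 4
4 --b--> 0
0 --a--> 2

2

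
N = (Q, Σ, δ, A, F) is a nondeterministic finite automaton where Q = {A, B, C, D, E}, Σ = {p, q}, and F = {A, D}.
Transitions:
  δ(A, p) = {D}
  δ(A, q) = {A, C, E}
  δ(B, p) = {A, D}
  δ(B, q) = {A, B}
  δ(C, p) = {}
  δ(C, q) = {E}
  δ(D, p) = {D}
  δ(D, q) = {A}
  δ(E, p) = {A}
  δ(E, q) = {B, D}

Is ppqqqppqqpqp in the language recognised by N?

accepted

Start: {A}
read p: {D}
read p: {D}
read q: {A}
read q: {A, C, E}
read q: {A, B, C, D, E}
read p: {A, D}
read p: {D}
read q: {A}
read q: {A, C, E}
read p: {A, D}
read q: {A, C, E}
read p: {A, D}
Reachable ∩ accepting = {A, D} — nonempty.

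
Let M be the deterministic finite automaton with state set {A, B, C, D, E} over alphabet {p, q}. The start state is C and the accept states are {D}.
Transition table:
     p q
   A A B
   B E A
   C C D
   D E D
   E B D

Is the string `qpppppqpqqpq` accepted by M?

C --q--> D
D --p--> E
E --p--> B
B --p--> E
E --p--> B
B --p--> E
E --q--> D
D --p--> E
E --q--> D
D --q--> D
D --p--> E
E --q--> D
End in state D, which is an accepting state.

accepted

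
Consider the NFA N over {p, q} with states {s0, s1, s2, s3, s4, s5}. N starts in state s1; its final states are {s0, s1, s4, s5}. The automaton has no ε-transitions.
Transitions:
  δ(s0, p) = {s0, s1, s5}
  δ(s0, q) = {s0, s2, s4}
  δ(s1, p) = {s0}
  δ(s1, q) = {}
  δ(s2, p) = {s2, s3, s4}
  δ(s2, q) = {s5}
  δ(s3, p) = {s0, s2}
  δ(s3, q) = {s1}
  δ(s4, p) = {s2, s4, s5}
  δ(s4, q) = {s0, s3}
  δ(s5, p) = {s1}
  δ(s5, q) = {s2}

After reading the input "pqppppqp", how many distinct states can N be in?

6

Start: {s1}
read p: {s0}
read q: {s0, s2, s4}
read p: {s0, s1, s2, s3, s4, s5}
read p: {s0, s1, s2, s3, s4, s5}
read p: {s0, s1, s2, s3, s4, s5}
read p: {s0, s1, s2, s3, s4, s5}
read q: {s0, s1, s2, s3, s4, s5}
read p: {s0, s1, s2, s3, s4, s5}
Final reachable set {s0, s1, s2, s3, s4, s5} has 6 states.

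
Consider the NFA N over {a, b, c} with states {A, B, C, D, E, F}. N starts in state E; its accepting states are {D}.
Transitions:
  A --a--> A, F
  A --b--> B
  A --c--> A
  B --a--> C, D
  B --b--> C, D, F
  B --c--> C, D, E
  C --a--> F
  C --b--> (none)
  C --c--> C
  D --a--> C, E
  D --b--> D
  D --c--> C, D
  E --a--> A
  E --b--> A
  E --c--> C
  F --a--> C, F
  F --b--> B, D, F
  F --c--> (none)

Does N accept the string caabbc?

accepted

Start: {E}
read c: {C}
read a: {F}
read a: {C, F}
read b: {B, D, F}
read b: {B, C, D, F}
read c: {C, D, E}
Reachable ∩ accepting = {D} — nonempty.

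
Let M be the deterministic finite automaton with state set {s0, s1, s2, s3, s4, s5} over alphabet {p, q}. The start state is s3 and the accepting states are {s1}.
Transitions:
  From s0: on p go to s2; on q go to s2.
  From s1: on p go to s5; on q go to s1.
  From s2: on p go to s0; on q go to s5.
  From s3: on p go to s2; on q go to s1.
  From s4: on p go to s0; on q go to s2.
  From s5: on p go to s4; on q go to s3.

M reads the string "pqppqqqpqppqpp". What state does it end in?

s3 --p--> s2
s2 --q--> s5
s5 --p--> s4
s4 --p--> s0
s0 --q--> s2
s2 --q--> s5
s5 --q--> s3
s3 --p--> s2
s2 --q--> s5
s5 --p--> s4
s4 --p--> s0
s0 --q--> s2
s2 --p--> s0
s0 --p--> s2

s2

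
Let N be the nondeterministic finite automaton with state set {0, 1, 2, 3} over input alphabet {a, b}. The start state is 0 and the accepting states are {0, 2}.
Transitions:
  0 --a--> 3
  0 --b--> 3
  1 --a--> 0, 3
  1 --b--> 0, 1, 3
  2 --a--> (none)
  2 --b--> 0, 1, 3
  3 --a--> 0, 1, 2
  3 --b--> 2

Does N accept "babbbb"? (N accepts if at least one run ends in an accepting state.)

accepted

Start: {0}
read b: {3}
read a: {0, 1, 2}
read b: {0, 1, 3}
read b: {0, 1, 2, 3}
read b: {0, 1, 2, 3}
read b: {0, 1, 2, 3}
Reachable ∩ accepting = {0, 2} — nonempty.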